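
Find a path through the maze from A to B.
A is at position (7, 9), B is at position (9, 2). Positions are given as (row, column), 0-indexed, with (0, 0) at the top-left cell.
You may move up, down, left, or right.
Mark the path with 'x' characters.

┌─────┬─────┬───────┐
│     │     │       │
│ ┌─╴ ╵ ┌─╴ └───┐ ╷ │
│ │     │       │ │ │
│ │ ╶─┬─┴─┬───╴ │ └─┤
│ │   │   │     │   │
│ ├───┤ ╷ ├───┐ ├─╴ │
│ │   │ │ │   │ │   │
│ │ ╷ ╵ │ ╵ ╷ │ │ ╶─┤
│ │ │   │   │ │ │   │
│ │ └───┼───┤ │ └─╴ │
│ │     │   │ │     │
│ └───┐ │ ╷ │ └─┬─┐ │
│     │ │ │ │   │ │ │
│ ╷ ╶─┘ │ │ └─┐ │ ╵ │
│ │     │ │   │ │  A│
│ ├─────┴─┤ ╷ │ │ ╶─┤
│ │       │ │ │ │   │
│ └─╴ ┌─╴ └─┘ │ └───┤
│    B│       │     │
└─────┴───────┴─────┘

Finding the shortest path from (7, 9) to (9, 2):
Path length: 29 steps
Directions: up → up → left → left → up → up → up → up → left → left → up → left → left → down → left → up → left → left → down → down → down → down → down → down → down → down → down → right → right

Solution:

┌─────┬─────┬───────┐
│x x x│x x x│       │
│ ┌─╴ ╵ ┌─╴ └───┐ ╷ │
│x│  x x│  x x x│ │ │
│ │ ╶─┬─┴─┬───╴ │ └─┤
│x│   │   │    x│   │
│ ├───┤ ╷ ├───┐ ├─╴ │
│x│   │ │ │   │x│   │
│ │ ╷ ╵ │ ╵ ╷ │ │ ╶─┤
│x│ │   │   │ │x│   │
│ │ └───┼───┤ │ └─╴ │
│x│     │   │ │x x x│
│ └───┐ │ ╷ │ └─┬─┐ │
│x    │ │ │ │   │ │x│
│ ╷ ╶─┘ │ │ └─┐ │ ╵ │
│x│     │ │   │ │  A│
│ ├─────┴─┤ ╷ │ │ ╶─┤
│x│       │ │ │ │   │
│ └─╴ ┌─╴ └─┘ │ └───┤
│x x B│       │     │
└─────┴───────┴─────┘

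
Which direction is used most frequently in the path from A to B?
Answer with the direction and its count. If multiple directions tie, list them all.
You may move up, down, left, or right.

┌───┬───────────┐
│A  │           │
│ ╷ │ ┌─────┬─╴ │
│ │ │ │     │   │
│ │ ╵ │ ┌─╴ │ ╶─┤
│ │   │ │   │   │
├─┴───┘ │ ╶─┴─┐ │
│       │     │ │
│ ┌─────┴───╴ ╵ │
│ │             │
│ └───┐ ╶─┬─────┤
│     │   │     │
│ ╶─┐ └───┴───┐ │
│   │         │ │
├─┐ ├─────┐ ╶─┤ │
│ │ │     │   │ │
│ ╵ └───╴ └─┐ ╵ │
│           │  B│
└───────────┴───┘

Directions: right, down, down, right, up, up, right, right, right, right, right, down, left, down, right, down, down, left, up, left, left, up, right, up, left, left, down, down, left, left, left, down, down, right, right, down, right, right, right, down, right, down, right
Counts: {'right': 16, 'down': 13, 'up': 5, 'left': 9}
Most common: right (16 times)

Solution:

┌───┬───────────┐
│A ↓│↱ → → → → ↓│
│ ╷ │ ┌─────┬─╴ │
│ │↓│↑│↓ ← ↰│↓ ↲│
│ │ ╵ │ ┌─╴ │ ╶─┤
│ │↳ ↑│↓│↱ ↑│↳ ↓│
├─┴───┘ │ ╶─┴─┐ │
│↓ ← ← ↲│↑ ← ↰│↓│
│ ┌─────┴───╴ ╵ │
│↓│          ↑ ↲│
│ └───┐ ╶─┬─────┤
│↳ → ↓│   │     │
│ ╶─┐ └───┴───┐ │
│   │↳ → → ↓  │ │
├─┐ ├─────┐ ╶─┤ │
│ │ │     │↳ ↓│ │
│ ╵ └───╴ └─┐ ╵ │
│           │↳ B│
└───────────┴───┘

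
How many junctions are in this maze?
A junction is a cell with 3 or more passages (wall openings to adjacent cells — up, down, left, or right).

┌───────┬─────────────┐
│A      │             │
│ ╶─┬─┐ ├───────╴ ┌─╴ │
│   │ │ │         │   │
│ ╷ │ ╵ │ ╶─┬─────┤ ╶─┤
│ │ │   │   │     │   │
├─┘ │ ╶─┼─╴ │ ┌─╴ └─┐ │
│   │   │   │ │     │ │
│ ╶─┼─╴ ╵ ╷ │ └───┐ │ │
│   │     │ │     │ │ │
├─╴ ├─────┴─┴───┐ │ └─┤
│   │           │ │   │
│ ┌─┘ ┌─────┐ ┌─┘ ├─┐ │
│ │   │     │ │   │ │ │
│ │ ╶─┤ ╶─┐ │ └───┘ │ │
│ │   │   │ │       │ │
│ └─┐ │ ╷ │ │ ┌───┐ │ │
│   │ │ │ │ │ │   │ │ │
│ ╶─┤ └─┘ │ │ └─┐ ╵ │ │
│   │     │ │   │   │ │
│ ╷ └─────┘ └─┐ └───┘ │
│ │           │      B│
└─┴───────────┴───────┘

Checking each cell for number of passages:

Junctions found (3+ passages):
  (0, 8): 3 passages
  (1, 0): 3 passages
  (2, 2): 3 passages
  (3, 5): 3 passages
  (3, 8): 3 passages
  (4, 3): 3 passages
  (5, 6): 3 passages
  (7, 3): 3 passages
  (7, 6): 3 passages
  (7, 9): 3 passages
  (8, 0): 3 passages
  (9, 0): 3 passages
  (10, 5): 3 passages
Total junctions: 13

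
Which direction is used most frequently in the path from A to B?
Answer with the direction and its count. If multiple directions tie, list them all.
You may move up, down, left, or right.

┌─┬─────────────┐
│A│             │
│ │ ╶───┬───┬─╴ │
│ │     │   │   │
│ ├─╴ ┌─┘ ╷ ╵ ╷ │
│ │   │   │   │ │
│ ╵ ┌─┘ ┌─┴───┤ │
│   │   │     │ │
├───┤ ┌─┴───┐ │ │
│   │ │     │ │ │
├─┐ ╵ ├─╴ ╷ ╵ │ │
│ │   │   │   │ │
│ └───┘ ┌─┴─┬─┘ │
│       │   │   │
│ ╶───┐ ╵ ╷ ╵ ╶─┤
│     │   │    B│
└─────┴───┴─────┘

Directions: down, down, down, right, up, right, up, left, up, right, right, right, right, right, right, down, down, down, down, down, down, left, down, right
Counts: {'down': 10, 'right': 9, 'up': 3, 'left': 2}
Most common: down (10 times)

Solution:

┌─┬─────────────┐
│A│↱ → → → → → ↓│
│ │ ╶───┬───┬─╴ │
│↓│↑ ↰  │   │  ↓│
│ ├─╴ ┌─┘ ╷ ╵ ╷ │
│↓│↱ ↑│   │   │↓│
│ ╵ ┌─┘ ┌─┴───┤ │
│↳ ↑│   │     │↓│
├───┤ ┌─┴───┐ │ │
│   │ │     │ │↓│
├─┐ ╵ ├─╴ ╷ ╵ │ │
│ │   │   │   │↓│
│ └───┘ ┌─┴─┬─┘ │
│       │   │↓ ↲│
│ ╶───┐ ╵ ╷ ╵ ╶─┤
│     │   │  ↳ B│
└─────┴───┴─────┘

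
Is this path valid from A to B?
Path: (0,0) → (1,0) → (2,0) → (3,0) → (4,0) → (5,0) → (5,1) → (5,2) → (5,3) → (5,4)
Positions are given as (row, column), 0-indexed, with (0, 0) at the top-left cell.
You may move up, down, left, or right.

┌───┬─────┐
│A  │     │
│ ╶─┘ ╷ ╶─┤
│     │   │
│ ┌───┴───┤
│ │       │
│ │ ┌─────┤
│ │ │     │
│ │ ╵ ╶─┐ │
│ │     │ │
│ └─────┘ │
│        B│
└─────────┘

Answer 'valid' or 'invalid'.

Checking path validity:
Result: All consecutive moves are passable.

valid

Correct solution:

┌───┬─────┐
│A  │     │
│ ╶─┘ ╷ ╶─┤
│↓    │   │
│ ┌───┴───┤
│↓│       │
│ │ ┌─────┤
│↓│ │     │
│ │ ╵ ╶─┐ │
│↓│     │ │
│ └─────┘ │
│↳ → → → B│
└─────────┘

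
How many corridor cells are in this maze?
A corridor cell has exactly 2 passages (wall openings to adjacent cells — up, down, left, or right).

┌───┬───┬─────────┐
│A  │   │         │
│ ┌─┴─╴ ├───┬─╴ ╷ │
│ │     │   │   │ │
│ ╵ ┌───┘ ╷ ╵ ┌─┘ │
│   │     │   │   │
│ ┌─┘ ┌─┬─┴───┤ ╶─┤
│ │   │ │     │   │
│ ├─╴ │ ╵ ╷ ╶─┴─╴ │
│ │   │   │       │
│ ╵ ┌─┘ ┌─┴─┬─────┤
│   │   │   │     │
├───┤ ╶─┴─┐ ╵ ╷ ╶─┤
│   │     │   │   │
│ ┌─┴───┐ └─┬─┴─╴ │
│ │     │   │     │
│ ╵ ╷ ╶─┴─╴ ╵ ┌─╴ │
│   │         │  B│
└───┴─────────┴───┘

Counting cells with exactly 2 passages:
Total corridor cells: 61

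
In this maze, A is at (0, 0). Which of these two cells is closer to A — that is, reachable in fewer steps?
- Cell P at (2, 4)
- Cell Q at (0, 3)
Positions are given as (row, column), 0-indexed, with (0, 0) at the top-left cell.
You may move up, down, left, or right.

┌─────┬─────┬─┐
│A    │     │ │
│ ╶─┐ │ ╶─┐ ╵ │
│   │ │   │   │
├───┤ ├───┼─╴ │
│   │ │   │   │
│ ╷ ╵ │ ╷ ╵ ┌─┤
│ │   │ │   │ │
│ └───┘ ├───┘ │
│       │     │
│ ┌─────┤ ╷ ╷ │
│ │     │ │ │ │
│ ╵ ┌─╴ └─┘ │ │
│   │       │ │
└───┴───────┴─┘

Shortest path A → P at (2, 4): 16 steps
Shortest path A → Q at (0, 3): 25 steps

P is closer (16 steps vs 25 steps).

Path to P:

┌─────┬─────┬─┐
│A → ↓│     │ │
│ ╶─┐ │ ╶─┐ ╵ │
│   │↓│   │   │
├───┤ ├───┼─╴ │
│↓ ↰│↓│↱ P│   │
│ ╷ ╵ │ ╷ ╵ ┌─┤
│↓│↑ ↲│↑│   │ │
│ └───┘ ├───┘ │
│↳ → → ↑│     │
│ ┌─────┤ ╷ ╷ │
│ │     │ │ │ │
│ ╵ ┌─╴ └─┘ │ │
│   │       │ │
└───┴───────┴─┘

Path to Q:

┌─────┬─────┬─┐
│A → ↓│Q ← ↰│ │
│ ╶─┐ │ ╶─┐ ╵ │
│   │↓│   │↑ ↰│
├───┤ ├───┼─╴ │
│↓ ↰│↓│↱ ↓│↱ ↑│
│ ╷ ╵ │ ╷ ╵ ┌─┤
│↓│↑ ↲│↑│↳ ↑│ │
│ └───┘ ├───┘ │
│↳ → → ↑│     │
│ ┌─────┤ ╷ ╷ │
│ │     │ │ │ │
│ ╵ ┌─╴ └─┘ │ │
│   │       │ │
└───┴───────┴─┘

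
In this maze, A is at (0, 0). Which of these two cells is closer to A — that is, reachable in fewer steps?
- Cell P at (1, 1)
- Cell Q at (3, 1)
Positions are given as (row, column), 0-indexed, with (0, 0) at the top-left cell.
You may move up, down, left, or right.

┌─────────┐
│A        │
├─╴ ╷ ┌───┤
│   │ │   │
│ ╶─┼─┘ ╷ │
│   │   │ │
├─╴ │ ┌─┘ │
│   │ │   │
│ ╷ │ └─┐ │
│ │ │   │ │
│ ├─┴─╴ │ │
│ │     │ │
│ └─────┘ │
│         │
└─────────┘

Shortest path A → P at (1, 1): 2 steps
Shortest path A → Q at (3, 1): 6 steps

P is closer (2 steps vs 6 steps).

Path to P:

┌─────────┐
│A ↓      │
├─╴ ╷ ┌───┤
│  P│ │   │
│ ╶─┼─┘ ╷ │
│   │   │ │
├─╴ │ ┌─┘ │
│   │ │   │
│ ╷ │ └─┐ │
│ │ │   │ │
│ ├─┴─╴ │ │
│ │     │ │
│ └─────┘ │
│         │
└─────────┘

Path to Q:

┌─────────┐
│A ↓      │
├─╴ ╷ ┌───┤
│↓ ↲│ │   │
│ ╶─┼─┘ ╷ │
│↳ ↓│   │ │
├─╴ │ ┌─┘ │
│  Q│ │   │
│ ╷ │ └─┐ │
│ │ │   │ │
│ ├─┴─╴ │ │
│ │     │ │
│ └─────┘ │
│         │
└─────────┘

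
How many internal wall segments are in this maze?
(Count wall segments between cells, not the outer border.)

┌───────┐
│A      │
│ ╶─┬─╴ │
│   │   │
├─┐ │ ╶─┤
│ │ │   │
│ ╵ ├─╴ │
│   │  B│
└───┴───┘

Counting internal wall segments:
Total internal walls: 9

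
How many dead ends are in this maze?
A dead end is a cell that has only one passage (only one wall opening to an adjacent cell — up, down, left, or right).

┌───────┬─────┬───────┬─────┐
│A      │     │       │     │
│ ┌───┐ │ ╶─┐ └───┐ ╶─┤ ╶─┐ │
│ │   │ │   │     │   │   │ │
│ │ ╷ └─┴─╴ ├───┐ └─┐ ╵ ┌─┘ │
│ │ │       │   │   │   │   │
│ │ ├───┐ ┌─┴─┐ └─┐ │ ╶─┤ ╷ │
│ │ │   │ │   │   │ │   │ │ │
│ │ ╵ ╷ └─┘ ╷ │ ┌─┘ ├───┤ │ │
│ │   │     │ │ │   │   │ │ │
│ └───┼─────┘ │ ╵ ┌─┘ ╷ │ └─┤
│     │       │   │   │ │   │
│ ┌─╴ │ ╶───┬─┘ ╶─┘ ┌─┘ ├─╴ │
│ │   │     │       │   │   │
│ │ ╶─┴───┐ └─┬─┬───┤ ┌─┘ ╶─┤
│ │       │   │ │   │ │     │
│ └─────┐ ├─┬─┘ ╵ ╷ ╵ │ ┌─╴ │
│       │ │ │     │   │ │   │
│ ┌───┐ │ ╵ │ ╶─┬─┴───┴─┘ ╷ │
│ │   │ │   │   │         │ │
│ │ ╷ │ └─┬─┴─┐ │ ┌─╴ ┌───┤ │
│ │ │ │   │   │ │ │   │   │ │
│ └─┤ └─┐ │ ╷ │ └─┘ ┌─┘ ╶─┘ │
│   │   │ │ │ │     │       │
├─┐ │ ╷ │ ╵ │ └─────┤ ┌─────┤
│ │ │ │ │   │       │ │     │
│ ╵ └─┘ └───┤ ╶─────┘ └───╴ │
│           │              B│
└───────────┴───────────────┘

Checking each cell for number of passages:

Dead ends found at positions:
  (0, 7)
  (0, 10)
  (1, 3)
  (1, 12)
  (2, 6)
  (3, 4)
  (3, 8)
  (3, 11)
  (4, 13)
  (6, 6)
  (7, 6)
  (7, 7)
  (8, 5)
  (8, 11)
  (10, 1)
  (10, 8)
  (10, 12)
  (12, 0)
  (12, 2)
  (12, 9)
  (12, 11)
  (13, 5)
Total dead ends: 22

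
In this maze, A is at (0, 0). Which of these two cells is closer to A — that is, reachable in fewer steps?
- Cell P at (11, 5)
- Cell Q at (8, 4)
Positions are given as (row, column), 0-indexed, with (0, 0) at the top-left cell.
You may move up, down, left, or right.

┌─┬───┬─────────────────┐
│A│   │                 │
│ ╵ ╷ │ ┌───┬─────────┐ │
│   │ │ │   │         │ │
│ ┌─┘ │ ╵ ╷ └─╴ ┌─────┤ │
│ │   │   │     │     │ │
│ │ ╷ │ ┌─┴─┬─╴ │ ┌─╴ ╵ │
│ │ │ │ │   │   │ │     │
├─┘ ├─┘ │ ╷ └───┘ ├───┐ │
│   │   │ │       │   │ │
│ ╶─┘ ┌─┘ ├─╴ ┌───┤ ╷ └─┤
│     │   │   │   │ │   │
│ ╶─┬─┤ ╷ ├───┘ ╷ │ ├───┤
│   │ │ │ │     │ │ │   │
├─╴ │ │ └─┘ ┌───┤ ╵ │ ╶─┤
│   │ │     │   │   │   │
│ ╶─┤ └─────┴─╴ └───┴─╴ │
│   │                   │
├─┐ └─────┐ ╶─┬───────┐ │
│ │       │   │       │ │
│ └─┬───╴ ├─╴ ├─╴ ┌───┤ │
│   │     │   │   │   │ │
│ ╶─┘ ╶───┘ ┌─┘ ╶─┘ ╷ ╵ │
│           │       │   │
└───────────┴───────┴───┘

Shortest path A → P at (11, 5): 28 steps
Shortest path A → Q at (8, 4): 34 steps

P is closer (28 steps vs 34 steps).

Path to P:

┌─┬───┬─────────────────┐
│A│↱ ↓│                 │
│ ╵ ╷ │ ┌───┬─────────┐ │
│↳ ↑│↓│ │   │         │ │
│ ┌─┘ │ ╵ ╷ └─╴ ┌─────┤ │
│ │↓ ↲│   │     │     │ │
│ │ ╷ │ ┌─┴─┬─╴ │ ┌─╴ ╵ │
│ │↓│ │ │   │   │ │     │
├─┘ ├─┘ │ ╷ └───┘ ├───┐ │
│↓ ↲│   │ │       │   │ │
│ ╶─┘ ┌─┘ ├─╴ ┌───┤ ╷ └─┤
│↓    │   │   │   │ │   │
│ ╶─┬─┤ ╷ ├───┘ ╷ │ ├───┤
│↳ ↓│ │ │ │     │ │ │   │
├─╴ │ │ └─┘ ┌───┤ ╵ │ ╶─┤
│↓ ↲│ │     │   │   │   │
│ ╶─┤ └─────┴─╴ └───┴─╴ │
│↳ ↓│                   │
├─┐ └─────┐ ╶─┬───────┐ │
│ │↳ → → ↓│   │       │ │
│ └─┬───╴ ├─╴ ├─╴ ┌───┤ │
│   │↓ ← ↲│   │   │   │ │
│ ╶─┘ ╶───┘ ┌─┘ ╶─┘ ╷ ╵ │
│    ↳ → → P│       │   │
└───────────┴───────┴───┘

Path to Q:

┌─┬───┬─────────────────┐
│A│↱ ↓│                 │
│ ╵ ╷ │ ┌───┬─────────┐ │
│↳ ↑│↓│ │   │         │ │
│ ┌─┘ │ ╵ ╷ └─╴ ┌─────┤ │
│ │↓ ↲│   │     │     │ │
│ │ ╷ │ ┌─┴─┬─╴ │ ┌─╴ ╵ │
│ │↓│ │ │   │   │ │     │
├─┘ ├─┘ │ ╷ └───┘ ├───┐ │
│↓ ↲│   │ │       │   │ │
│ ╶─┘ ┌─┘ ├─╴ ┌───┤ ╷ └─┤
│↓    │   │   │   │ │   │
│ ╶─┬─┤ ╷ ├───┘ ╷ │ ├───┤
│↳ ↓│ │ │ │     │ │ │   │
├─╴ │ │ └─┘ ┌───┤ ╵ │ ╶─┤
│↓ ↲│ │     │   │   │   │
│ ╶─┤ └─────┴─╴ └───┴─╴ │
│↳ ↓│    Q ↰            │
├─┐ └─────┐ ╶─┬───────┐ │
│ │↳ → → ↓│↑ ↰│       │ │
│ └─┬───╴ ├─╴ ├─╴ ┌───┤ │
│   │↓ ← ↲│↱ ↑│   │   │ │
│ ╶─┘ ╶───┘ ┌─┘ ╶─┘ ╷ ╵ │
│    ↳ → → ↑│       │   │
└───────────┴───────┴───┘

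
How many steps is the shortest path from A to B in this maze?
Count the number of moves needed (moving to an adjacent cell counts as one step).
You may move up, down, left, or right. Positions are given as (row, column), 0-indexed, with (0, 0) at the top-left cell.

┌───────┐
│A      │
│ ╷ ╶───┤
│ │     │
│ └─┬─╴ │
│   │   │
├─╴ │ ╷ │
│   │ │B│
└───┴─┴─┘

Using BFS to find shortest path:
Start: (0, 0), End: (3, 3)
Path found:
(0,0) → (0,1) → (1,1) → (1,2) → (1,3) → (2,3) → (3,3)
Number of steps: 6

Solution:

┌───────┐
│A ↓    │
│ ╷ ╶───┤
│ │↳ → ↓│
│ └─┬─╴ │
│   │  ↓│
├─╴ │ ╷ │
│   │ │B│
└───┴─┴─┘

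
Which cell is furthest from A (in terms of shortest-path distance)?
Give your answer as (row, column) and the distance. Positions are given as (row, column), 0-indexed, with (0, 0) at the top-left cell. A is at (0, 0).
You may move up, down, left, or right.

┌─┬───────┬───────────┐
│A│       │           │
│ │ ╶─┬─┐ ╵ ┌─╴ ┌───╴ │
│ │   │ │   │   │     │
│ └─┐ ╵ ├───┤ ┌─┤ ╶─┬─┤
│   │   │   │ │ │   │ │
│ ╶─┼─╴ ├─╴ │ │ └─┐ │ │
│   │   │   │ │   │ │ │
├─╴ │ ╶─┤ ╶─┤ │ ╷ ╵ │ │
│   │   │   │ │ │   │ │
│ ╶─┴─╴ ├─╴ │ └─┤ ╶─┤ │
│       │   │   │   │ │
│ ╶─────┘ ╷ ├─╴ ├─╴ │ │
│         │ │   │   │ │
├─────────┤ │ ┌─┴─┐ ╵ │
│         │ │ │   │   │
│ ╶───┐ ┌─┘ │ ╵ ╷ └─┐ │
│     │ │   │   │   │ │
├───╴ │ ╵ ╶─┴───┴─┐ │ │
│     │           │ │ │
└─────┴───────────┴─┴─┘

Computing BFS distances from A to all cells:
Furthest cell: (2, 10)
Distance: 48 steps

Path from A to the furthest cell:

┌─┬───────┬───────────┐
│A│↱ → → ↓│↱ → → → → ↓│
│ │ ╶─┬─┐ ╵ ┌─╴ ┌───╴ │
│↓│↑ ↰│ │↳ ↑│   │↓ ← ↲│
│ └─┐ ╵ ├───┤ ┌─┤ ╶─┬─┤
│↓  │↑ ↰│   │ │ │↳ ↓│B│
│ ╶─┼─╴ ├─╴ │ │ └─┐ │ │
│↳ ↓│↱ ↑│   │ │   │↓│↑│
├─╴ │ ╶─┤ ╶─┤ │ ╷ ╵ │ │
│↓ ↲│↑ ↰│   │ │ │↓ ↲│↑│
│ ╶─┴─╴ ├─╴ │ └─┤ ╶─┤ │
│↳ → → ↑│   │   │↳ ↓│↑│
│ ╶─────┘ ╷ ├─╴ ├─╴ │ │
│         │ │   │  ↓│↑│
├─────────┤ │ ┌─┴─┐ ╵ │
│         │ │ │   │↳ ↑│
│ ╶───┐ ┌─┘ │ ╵ ╷ └─┐ │
│     │ │   │   │   │ │
├───╴ │ ╵ ╶─┴───┴─┐ │ │
│     │           │ │ │
└─────┴───────────┴─┴─┘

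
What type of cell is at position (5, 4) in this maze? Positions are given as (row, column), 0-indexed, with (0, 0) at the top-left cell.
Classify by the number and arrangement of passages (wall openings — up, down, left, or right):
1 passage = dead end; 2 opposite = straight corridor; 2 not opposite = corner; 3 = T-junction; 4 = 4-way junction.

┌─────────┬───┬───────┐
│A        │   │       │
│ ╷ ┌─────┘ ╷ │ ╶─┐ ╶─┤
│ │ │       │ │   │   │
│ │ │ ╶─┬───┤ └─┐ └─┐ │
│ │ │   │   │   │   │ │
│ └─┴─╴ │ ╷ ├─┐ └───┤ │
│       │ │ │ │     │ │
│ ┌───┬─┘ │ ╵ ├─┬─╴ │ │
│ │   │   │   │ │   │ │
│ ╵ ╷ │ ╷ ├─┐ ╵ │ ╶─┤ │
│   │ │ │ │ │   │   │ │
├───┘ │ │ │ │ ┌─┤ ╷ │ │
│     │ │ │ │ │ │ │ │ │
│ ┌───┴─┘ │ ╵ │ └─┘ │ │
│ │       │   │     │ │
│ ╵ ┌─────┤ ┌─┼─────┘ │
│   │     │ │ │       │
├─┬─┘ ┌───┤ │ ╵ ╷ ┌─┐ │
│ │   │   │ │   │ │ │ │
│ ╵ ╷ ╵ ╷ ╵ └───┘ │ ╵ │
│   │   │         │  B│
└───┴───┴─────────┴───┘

Checking cell at (5, 4):
Number of passages: 2
Cell type: straight corridor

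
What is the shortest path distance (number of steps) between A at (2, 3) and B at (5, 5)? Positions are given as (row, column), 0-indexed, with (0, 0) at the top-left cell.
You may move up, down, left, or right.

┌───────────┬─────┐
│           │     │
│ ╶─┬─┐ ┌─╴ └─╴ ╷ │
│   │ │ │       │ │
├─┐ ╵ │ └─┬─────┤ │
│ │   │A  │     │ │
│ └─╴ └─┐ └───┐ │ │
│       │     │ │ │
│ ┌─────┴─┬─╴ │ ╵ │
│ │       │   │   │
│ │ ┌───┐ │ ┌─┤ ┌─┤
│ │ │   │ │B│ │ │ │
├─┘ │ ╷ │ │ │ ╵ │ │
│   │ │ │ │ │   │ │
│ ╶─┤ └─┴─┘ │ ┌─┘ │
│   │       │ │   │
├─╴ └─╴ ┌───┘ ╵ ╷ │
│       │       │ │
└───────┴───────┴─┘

Finding path from (2, 3) to (5, 5):
Path: (2,3) → (2,4) → (3,4) → (3,5) → (3,6) → (4,6) → (4,5) → (5,5)
Distance: 7 steps

Solution:

┌───────────┬─────┐
│           │     │
│ ╶─┬─┐ ┌─╴ └─╴ ╷ │
│   │ │ │       │ │
├─┐ ╵ │ └─┬─────┤ │
│ │   │A ↓│     │ │
│ └─╴ └─┐ └───┐ │ │
│       │↳ → ↓│ │ │
│ ┌─────┴─┬─╴ │ ╵ │
│ │       │↓ ↲│   │
│ │ ┌───┐ │ ┌─┤ ┌─┤
│ │ │   │ │B│ │ │ │
├─┘ │ ╷ │ │ │ ╵ │ │
│   │ │ │ │ │   │ │
│ ╶─┤ └─┴─┘ │ ┌─┘ │
│   │       │ │   │
├─╴ └─╴ ┌───┘ ╵ ╷ │
│       │       │ │
└───────┴───────┴─┘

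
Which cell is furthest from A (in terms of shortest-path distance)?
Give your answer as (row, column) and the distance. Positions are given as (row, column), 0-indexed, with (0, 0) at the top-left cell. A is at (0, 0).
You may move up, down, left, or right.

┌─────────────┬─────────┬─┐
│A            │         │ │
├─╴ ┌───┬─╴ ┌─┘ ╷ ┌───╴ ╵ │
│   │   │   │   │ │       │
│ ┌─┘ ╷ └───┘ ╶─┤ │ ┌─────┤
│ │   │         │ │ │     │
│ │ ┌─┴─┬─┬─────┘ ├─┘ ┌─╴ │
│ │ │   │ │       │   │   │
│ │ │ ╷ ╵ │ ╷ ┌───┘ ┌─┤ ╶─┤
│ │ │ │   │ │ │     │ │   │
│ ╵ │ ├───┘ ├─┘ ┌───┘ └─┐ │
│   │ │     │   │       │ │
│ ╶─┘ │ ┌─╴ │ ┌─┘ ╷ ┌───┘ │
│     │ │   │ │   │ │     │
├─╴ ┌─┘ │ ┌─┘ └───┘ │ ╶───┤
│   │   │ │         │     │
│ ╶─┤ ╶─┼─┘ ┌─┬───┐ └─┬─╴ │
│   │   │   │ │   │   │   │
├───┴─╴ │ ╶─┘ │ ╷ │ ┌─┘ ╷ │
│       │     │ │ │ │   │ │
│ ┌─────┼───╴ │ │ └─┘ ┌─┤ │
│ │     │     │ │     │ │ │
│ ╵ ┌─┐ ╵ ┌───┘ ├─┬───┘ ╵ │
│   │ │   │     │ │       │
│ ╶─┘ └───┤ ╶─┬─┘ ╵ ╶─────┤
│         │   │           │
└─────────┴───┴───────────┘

Computing BFS distances from A to all cells:
Furthest cell: (12, 6)
Distance: 98 steps

Path from A to the furthest cell:

┌─────────────┬─────────┬─┐
│A ↓          │↱ ↓      │ │
├─╴ ┌───┬─╴ ┌─┘ ╷ ┌───╴ ╵ │
│↓ ↲│↱ ↓│   │↱ ↑│↓│       │
│ ┌─┘ ╷ └───┘ ╶─┤ │ ┌─────┤
│↓│↱ ↑│↳ → → ↑  │↓│ │↱ → ↓│
│ │ ┌─┴─┬─┬─────┘ ├─┘ ┌─╴ │
│↓│↑│   │ │↓ ← ← ↲│↱ ↑│↓ ↲│
│ │ │ ╷ ╵ │ ╷ ┌───┘ ┌─┤ ╶─┤
│↓│↑│ │   │↓│ │↱ → ↑│ │↳ ↓│
│ ╵ │ ├───┘ ├─┘ ┌───┘ └─┐ │
│↳ ↑│ │↓ ← ↲│↱ ↑│       │↓│
│ ╶─┘ │ ┌─╴ │ ┌─┘ ╷ ┌───┘ │
│     │↓│   │↑│   │ │↓ ← ↲│
├─╴ ┌─┘ │ ┌─┘ └───┘ │ ╶───┤
│   │↓ ↲│ │↱ ↑      │↳ → ↓│
│ ╶─┤ ╶─┼─┘ ┌─┬───┐ └─┬─╴ │
│   │↳ ↓│↱ ↑│ │↓ ↰│   │↓ ↲│
├───┴─╴ │ ╶─┘ │ ╷ │ ┌─┘ ╷ │
│↓ ← ← ↲│↑ ← ↰│↓│↑│ │↓ ↲│ │
│ ┌─────┼───╴ │ │ └─┘ ┌─┤ │
│↓│↱ → ↓│↱ → ↑│↓│↑ ← ↲│ │ │
│ ╵ ┌─┐ ╵ ┌───┘ ├─┬───┘ ╵ │
│↳ ↑│ │↳ ↑│↓ ← ↲│ │       │
│ ╶─┘ └───┤ ╶─┬─┘ ╵ ╶─────┤
│         │↳ B│           │
└─────────┴───┴───────────┘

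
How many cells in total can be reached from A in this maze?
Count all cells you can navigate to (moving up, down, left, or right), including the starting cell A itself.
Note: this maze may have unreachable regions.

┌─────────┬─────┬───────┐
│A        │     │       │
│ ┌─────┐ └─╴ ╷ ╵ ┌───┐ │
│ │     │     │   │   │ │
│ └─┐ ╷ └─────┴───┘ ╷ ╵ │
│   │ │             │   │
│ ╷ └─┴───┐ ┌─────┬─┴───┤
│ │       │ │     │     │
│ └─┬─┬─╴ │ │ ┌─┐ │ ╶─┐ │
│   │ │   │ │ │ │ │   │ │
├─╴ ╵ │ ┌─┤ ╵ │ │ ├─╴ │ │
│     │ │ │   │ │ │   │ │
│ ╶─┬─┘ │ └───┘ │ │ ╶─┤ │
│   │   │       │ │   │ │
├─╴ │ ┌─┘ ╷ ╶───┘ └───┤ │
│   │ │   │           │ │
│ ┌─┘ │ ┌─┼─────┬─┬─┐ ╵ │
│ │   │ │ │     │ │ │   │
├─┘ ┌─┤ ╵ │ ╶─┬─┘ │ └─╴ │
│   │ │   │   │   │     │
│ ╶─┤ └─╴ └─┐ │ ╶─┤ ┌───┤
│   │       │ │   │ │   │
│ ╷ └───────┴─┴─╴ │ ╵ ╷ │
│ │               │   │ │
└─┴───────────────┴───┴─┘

Using BFS/flood-fill to find all reachable cells from A:
Maze size: 12 × 12 = 144 total cells
6 cell(s) are walled off and cannot be reached from A.
Reachable cells: 138

Reachable region (· marks reachable cells):

┌─────────┬─────┬───────┐
│A · · · ·│· · ·│· · · ·│
│ ┌─────┐ └─╴ ╷ ╵ ┌───┐ │
│·│· · ·│· · ·│· ·│· ·│·│
│ └─┐ ╷ └─────┴───┘ ╷ ╵ │
│· ·│·│· · · · · · ·│· ·│
│ ╷ └─┴───┐ ┌─────┬─┴───┤
│·│· · · ·│·│· · ·│· · ·│
│ └─┬─┬─╴ │ │ ┌─┐ │ ╶─┐ │
│· ·│·│· ·│·│·│·│·│· ·│·│
├─╴ ╵ │ ┌─┤ ╵ │ │ ├─╴ │ │
│· · ·│·│·│· ·│·│·│· ·│·│
│ ╶─┬─┘ │ └───┘ │ │ ╶─┤ │
│· ·│· ·│· · · ·│·│· ·│·│
├─╴ │ ┌─┘ ╷ ╶───┘ └───┤ │
│· ·│·│· ·│· · · · · ·│·│
│ ┌─┘ │ ┌─┼─────┬─┬─┐ ╵ │
│·│· ·│·│·│     │·│·│· ·│
├─┘ ┌─┤ ╵ │ ╶─┬─┘ │ └─╴ │
│· ·│·│· ·│   │· ·│· · ·│
│ ╶─┤ └─╴ └─┐ │ ╶─┤ ┌───┤
│· ·│· · · ·│ │· ·│·│· ·│
│ ╷ └───────┴─┴─╴ │ ╵ ╷ │
│·│· · · · · · · ·│· ·│·│
└─┴───────────────┴───┴─┘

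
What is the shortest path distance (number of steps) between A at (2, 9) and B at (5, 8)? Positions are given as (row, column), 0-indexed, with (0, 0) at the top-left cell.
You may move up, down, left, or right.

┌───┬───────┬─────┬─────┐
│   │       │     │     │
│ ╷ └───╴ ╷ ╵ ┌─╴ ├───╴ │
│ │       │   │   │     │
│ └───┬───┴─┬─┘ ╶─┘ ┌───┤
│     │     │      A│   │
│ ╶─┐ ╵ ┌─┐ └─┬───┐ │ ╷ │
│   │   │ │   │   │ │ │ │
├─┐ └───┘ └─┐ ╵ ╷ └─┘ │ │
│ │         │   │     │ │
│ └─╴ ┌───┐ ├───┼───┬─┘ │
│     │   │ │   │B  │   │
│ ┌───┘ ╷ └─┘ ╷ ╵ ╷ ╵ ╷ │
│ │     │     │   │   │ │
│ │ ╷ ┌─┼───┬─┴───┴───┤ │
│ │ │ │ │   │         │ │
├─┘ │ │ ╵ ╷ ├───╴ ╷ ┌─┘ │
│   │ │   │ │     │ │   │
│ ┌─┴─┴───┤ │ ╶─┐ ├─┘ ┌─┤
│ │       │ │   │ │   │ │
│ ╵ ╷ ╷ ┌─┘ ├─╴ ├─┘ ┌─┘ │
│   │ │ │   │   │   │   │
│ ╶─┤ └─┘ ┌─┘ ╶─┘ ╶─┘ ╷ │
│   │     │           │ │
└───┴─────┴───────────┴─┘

Finding path from (2, 9) to (5, 8):
Path: (2,9) → (2,8) → (2,7) → (1,7) → (1,8) → (0,8) → (0,7) → (0,6) → (1,6) → (1,5) → (0,5) → (0,4) → (1,4) → (1,3) → (1,2) → (1,1) → (0,1) → (0,0) → (1,0) → (2,0) → (2,1) → (2,2) → (3,2) → (3,3) → (2,3) → (2,4) → (2,5) → (3,5) → (3,6) → (4,6) → (4,7) → (3,7) → (3,8) → (4,8) → (4,9) → (4,10) → (3,10) → (2,10) → (2,11) → (3,11) → (4,11) → (5,11) → (5,10) → (6,10) → (6,9) → (5,9) → (5,8)
Distance: 46 steps

Solution:

┌───┬───────┬─────┬─────┐
│↓ ↰│    ↓ ↰│↓ ← ↰│     │
│ ╷ └───╴ ╷ ╵ ┌─╴ ├───╴ │
│↓│↑ ← ← ↲│↑ ↲│↱ ↑│     │
│ └───┬───┴─┬─┘ ╶─┘ ┌───┤
│↳ → ↓│↱ → ↓│  ↑ ← A│↱ ↓│
│ ╶─┐ ╵ ┌─┐ └─┬───┐ │ ╷ │
│   │↳ ↑│ │↳ ↓│↱ ↓│ │↑│↓│
├─┐ └───┘ └─┐ ╵ ╷ └─┘ │ │
│ │         │↳ ↑│↳ → ↑│↓│
│ └─╴ ┌───┐ ├───┼───┬─┘ │
│     │   │ │   │B ↰│↓ ↲│
│ ┌───┘ ╷ └─┘ ╷ ╵ ╷ ╵ ╷ │
│ │     │     │   │↑ ↲│ │
│ │ ╷ ┌─┼───┬─┴───┴───┤ │
│ │ │ │ │   │         │ │
├─┘ │ │ ╵ ╷ ├───╴ ╷ ┌─┘ │
│   │ │   │ │     │ │   │
│ ┌─┴─┴───┤ │ ╶─┐ ├─┘ ┌─┤
│ │       │ │   │ │   │ │
│ ╵ ╷ ╷ ┌─┘ ├─╴ ├─┘ ┌─┘ │
│   │ │ │   │   │   │   │
│ ╶─┤ └─┘ ┌─┘ ╶─┘ ╶─┘ ╷ │
│   │     │           │ │
└───┴─────┴───────────┴─┘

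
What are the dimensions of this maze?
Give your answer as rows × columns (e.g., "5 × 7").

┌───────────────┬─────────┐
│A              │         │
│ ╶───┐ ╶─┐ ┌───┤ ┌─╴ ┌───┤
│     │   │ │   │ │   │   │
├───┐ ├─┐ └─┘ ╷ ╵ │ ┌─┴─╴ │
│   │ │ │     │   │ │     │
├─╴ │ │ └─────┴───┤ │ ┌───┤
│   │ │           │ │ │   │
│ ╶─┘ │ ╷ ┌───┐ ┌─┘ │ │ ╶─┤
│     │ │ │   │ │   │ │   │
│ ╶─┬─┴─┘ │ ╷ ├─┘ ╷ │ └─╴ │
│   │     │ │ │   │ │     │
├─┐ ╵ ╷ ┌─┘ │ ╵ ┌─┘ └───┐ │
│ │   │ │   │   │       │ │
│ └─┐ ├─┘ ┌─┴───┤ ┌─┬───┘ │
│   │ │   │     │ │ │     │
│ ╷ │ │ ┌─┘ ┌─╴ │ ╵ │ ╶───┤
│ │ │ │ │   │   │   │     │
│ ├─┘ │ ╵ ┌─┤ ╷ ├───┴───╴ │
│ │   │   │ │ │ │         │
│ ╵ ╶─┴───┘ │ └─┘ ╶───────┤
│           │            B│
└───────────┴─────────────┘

Counting the maze dimensions:
Rows (vertical): 11
Columns (horizontal): 13
Dimensions: 11 × 13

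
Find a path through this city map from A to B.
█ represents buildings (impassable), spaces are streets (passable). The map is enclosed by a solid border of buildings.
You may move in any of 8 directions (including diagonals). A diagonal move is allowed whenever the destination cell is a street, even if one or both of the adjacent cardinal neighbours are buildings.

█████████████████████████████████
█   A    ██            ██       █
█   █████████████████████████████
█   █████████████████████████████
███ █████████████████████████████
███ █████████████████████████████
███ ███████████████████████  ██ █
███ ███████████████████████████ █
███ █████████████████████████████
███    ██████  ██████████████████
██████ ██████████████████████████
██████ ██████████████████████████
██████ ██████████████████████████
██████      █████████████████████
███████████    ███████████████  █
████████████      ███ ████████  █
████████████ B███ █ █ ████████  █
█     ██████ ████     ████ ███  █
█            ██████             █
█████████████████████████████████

Finding the shortest path from A to B:
Movement: 8-directional
Path length: 19 steps
Directions: down-left → down → down → down → down → down → down → down-right → right → down-right → down → down → down-right → right → right → right → down-right → down-right → down-right

Solution:

█████████████████████████████████
█   A    ██            ██       █
█  ↓█████████████████████████████
█  ↓█████████████████████████████
███↓█████████████████████████████
███↓█████████████████████████████
███↓███████████████████████  ██ █
███↓███████████████████████████ █
███↘█████████████████████████████
███ →↘ ██████  ██████████████████
██████↓██████████████████████████
██████↓██████████████████████████
██████↘██████████████████████████
██████ →→→↘ █████████████████████
███████████↘   ███████████████  █
████████████↘     ███ ████████  █
████████████ B███ █ █ ████████  █
█     ██████ ████     ████ ███  █
█            ██████             █
█████████████████████████████████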